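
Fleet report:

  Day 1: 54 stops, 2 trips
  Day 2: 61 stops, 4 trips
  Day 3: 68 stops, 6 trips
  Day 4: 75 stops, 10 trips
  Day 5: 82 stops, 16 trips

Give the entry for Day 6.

For the stops, +7 each step: 54, 61, 68, 75, 82 → 89.
Trips — each term is the sum of the two before it: 2, 4, 6, 10, 16 → 26.
Combining the parts gives 89 stops, 26 trips.

89 stops, 26 trips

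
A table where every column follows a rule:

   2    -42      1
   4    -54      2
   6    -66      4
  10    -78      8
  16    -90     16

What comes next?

First component: 2, 4, 6, 10, 16 → 26 (each term is the sum of the two before it).
Second component goes -42, -54, -66, -78, -90 → -102 (−12 each step).
Third component: 1, 2, 4, 8, 16 → 32 (×2 each step).
Combining the parts gives 26  -102  32.

26  -102  32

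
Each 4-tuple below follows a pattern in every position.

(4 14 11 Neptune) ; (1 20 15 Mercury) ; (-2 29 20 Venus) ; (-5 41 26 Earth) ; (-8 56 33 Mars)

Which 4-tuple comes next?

(-11 74 41 Jupiter)

First entry: −3 each step, so 4, 1, -2, -5, -8 → -11.
Second entry — differences are 6, 9, 12, … (increasing by 3 each time): 14, 20, 29, 41, 56 → 74.
Third entry: differences are 4, 5, 6, … (increasing by 1 each time); 11, 15, 20, 26, 33 → 41.
Planet — runs through the planets Mercury→Neptune: Neptune, Mercury, Venus, Earth, Mars → Jupiter.
Putting it together: (-11 74 41 Jupiter).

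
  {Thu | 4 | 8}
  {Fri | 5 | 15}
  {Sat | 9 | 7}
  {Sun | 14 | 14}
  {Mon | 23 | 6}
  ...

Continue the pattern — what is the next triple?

Day: runs through the weekdays Mon→Sun; Thu, Fri, Sat, Sun, Mon → Tue.
Second entry goes 4, 5, 9, 14, 23 → 37 (each term is the sum of the two before it).
Third entry goes 8, 15, 7, 14, 6 → 13 (alternating steps +7, −8, +7, −8, …).
Putting it together: {Tue | 37 | 13}.

{Tue | 37 | 13}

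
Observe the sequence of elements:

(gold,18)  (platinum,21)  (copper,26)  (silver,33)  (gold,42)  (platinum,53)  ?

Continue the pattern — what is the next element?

Metal goes gold, platinum, copper, silver, gold, platinum → copper (repeats gold → platinum → copper → silver).
Second entry — differences are 3, 5, 7, … (increasing by 2 each time): 18, 21, 26, 33, 42, 53 → 66.
Putting it together: (copper,66).

(copper,66)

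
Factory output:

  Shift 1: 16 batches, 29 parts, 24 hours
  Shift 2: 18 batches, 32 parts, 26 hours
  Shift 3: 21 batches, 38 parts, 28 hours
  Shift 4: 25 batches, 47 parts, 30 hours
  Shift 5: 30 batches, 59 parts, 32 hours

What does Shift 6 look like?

Batches: differences are 2, 3, 4, … (increasing by 1 each time); 16, 18, 21, 25, 30 → 36.
Parts goes 29, 32, 38, 47, 59 → 74 (differences are 3, 6, 9, … (increasing by 3 each time)).
For the hours, +2 each step: 24, 26, 28, 30, 32 → 34.
So the next line is 36 batches, 74 parts, 34 hours.

36 batches, 74 parts, 34 hours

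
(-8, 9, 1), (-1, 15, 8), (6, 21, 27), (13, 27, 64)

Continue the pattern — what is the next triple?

First coordinate: -8, -1, 6, 13 → 20 (+7 each step).
Second coordinate goes 9, 15, 21, 27 → 33 (+6 each step).
Third coordinate — perfect cubes: 1³, 2³, 3³, …: 1, 8, 27, 64 → 125.
Putting it together: (20, 33, 125).

(20, 33, 125)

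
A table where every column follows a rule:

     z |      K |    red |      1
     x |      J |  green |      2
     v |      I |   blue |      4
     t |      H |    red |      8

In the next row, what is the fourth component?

16

For the fourth component, ×2 each step: 1, 2, 4, 8 → 16.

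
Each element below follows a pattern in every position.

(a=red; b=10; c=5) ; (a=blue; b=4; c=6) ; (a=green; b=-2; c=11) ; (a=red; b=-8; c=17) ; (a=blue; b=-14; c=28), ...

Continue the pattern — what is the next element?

(a=green; b=-20; c=45)

For the a, repeats red → blue → green: red, blue, green, red, blue → green.
For the b, −6 each step: 10, 4, -2, -8, -14 → -20.
For the c, each term is the sum of the two before it: 5, 6, 11, 17, 28 → 45.
So the next element is (a=green; b=-20; c=45).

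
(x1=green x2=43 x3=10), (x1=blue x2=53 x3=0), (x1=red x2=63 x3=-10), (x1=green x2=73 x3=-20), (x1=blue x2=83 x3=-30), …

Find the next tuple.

(x1=red x2=93 x3=-40)

X1: repeats green → blue → red; green, blue, red, green, blue → red.
For the x2, +10 each step: 43, 53, 63, 73, 83 → 93.
For the x3, together with the x2 always sums to 53: 10, 0, -10, -20, -30 → -40.
Combining the parts gives (x1=red x2=93 x3=-40).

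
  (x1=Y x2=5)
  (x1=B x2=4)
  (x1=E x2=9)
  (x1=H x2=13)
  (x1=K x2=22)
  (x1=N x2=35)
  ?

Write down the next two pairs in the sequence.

For the x1, letters move forward 3 places in the alphabet, wrapping Z→A: Y, B, E, H, K, N → Q → T.
X2 goes 5, 4, 9, 13, 22, 35 → 57 → 92 (each term is the sum of the two before it).
Putting the parts together: (x1=Q x2=57) and then (x1=T x2=92).

(x1=Q x2=57), (x1=T x2=92)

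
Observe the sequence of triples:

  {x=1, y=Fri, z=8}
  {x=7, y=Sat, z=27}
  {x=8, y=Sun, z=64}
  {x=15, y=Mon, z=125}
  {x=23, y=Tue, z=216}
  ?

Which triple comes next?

For the x, each term is the sum of the two before it: 1, 7, 8, 15, 23 → 38.
Y: Fri, Sat, Sun, Mon, Tue → Wed (runs through the weekdays Mon→Sun).
For the z, perfect cubes: 2³, 3³, 4³, …: 8, 27, 64, 125, 216 → 343.
Combining the parts gives {x=38, y=Wed, z=343}.

{x=38, y=Wed, z=343}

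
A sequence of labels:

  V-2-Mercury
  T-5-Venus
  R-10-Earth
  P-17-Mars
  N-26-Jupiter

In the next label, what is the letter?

L

Letter: V, T, R, P, N → L (letters move back 2 places in the alphabet).
Second component: differences are 3, 5, 7, … (increasing by 2 each time); 2, 5, 10, 17, 26 → 37.
Planet: runs through the planets Mercury→Neptune; Mercury, Venus, Earth, Mars, Jupiter → Saturn.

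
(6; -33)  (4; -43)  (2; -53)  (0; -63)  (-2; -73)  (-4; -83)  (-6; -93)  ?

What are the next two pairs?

(-8; -103), (-10; -113)

First part: −2 each step, so 6, 4, 2, 0, -2, -4, -6 → -8 → -10.
Second part: -33, -43, -53, -63, -73, -83, -93 → -103 → -113 (−10 each step).
Putting the parts together: (-8; -103) and then (-10; -113).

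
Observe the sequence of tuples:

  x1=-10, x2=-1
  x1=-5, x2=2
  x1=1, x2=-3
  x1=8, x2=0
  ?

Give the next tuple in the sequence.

x1=16, x2=-5

X1: -10, -5, 1, 8 → 16 (differences are 5, 6, 7, … (increasing by 1 each time)).
X2: alternating steps +3, −5, +3, −5, …, so -1, 2, -3, 0 → -5.
Combining the parts gives x1=16, x2=-5.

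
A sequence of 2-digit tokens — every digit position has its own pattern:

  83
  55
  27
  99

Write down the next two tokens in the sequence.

For the first digit, −3 each step, mod 10: 8, 5, 2, 9 → 6 → 3.
Second digit: +2 each step, mod 10; 3, 5, 7, 9 → 1 → 3.
Putting the parts together: 61 and then 33.

61 then 33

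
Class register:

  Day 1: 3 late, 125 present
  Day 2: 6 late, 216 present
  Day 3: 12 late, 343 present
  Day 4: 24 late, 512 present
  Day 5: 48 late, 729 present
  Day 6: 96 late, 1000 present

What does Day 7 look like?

192 late, 1331 present

Late: 3, 6, 12, 24, 48, 96 → 192 (×2 each step).
Present — perfect cubes: 5³, 6³, 7³, …: 125, 216, 343, 512, 729, 1000 → 1331.
Putting it together: 192 late, 1331 present.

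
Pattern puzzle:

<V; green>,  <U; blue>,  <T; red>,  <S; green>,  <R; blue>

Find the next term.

Letter: letters move back 1 place in the alphabet, so V, U, T, S, R → Q.
Colour: repeats green → blue → red; green, blue, red, green, blue → red.
Combining the parts gives <Q; red>.

<Q; red>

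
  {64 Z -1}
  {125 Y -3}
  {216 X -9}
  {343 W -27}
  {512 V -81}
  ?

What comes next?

For the first component, perfect cubes: 4³, 5³, 6³, …: 64, 125, 216, 343, 512 → 729.
Letter: letters move back 1 place in the alphabet; Z, Y, X, W, V → U.
Third component: -1, -3, -9, -27, -81 → -243 (×3 each step).
Putting it together: {729 U -243}.

{729 U -243}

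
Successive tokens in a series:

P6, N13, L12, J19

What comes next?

Letter — letters move back 2 places in the alphabet: P, N, L, J → H.
Second component: alternating steps +7, −1, +7, −1, …; 6, 13, 12, 19 → 18.
So the next token is H18.

H18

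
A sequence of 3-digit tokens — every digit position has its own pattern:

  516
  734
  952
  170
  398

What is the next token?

First digit: +2 each step, mod 10, so 5, 7, 9, 1, 3 → 5.
Second digit goes 1, 3, 5, 7, 9 → 1 (+2 each step, mod 10).
Third digit: 6, 4, 2, 0, 8 → 6 (−2 each step, mod 10).
Putting it together: 516.

516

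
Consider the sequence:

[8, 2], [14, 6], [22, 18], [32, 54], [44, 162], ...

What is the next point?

First coordinate goes 8, 14, 22, 32, 44 → 58 (differences are 6, 8, 10, … (increasing by 2 each time)).
Second coordinate goes 2, 6, 18, 54, 162 → 486 (×3 each step).
Putting it together: [58, 486].

[58, 486]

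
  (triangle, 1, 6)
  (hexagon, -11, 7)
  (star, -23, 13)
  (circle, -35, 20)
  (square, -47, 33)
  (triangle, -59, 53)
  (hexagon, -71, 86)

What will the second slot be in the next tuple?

-83

For the second slot, −12 each step: 1, -11, -23, -35, -47, -59, -71 → -83.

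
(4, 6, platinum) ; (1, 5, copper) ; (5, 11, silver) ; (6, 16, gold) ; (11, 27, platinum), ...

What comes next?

First slot goes 4, 1, 5, 6, 11 → 17 (each term is the sum of the two before it).
Second slot: each term is the sum of the two before it, so 6, 5, 11, 16, 27 → 43.
Metal: platinum, copper, silver, gold, platinum → copper (repeats platinum → copper → silver → gold).
So the next term is (17, 43, copper).

(17, 43, copper)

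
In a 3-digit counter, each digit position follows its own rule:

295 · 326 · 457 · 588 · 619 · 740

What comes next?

For the first digit, +1 each step, mod 10: 2, 3, 4, 5, 6, 7 → 8.
Second digit: +3 each step, mod 10; 9, 2, 5, 8, 1, 4 → 7.
Third digit: 5, 6, 7, 8, 9, 0 → 1 (+1 each step, mod 10).
Putting it together: 871.

871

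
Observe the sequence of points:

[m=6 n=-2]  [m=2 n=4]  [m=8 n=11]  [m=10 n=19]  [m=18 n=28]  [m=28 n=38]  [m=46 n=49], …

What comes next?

M: each term is the sum of the two before it; 6, 2, 8, 10, 18, 28, 46 → 74.
For the n, differences are 6, 7, 8, … (increasing by 1 each time): -2, 4, 11, 19, 28, 38, 49 → 61.
Combining the parts gives [m=74 n=61].

[m=74 n=61]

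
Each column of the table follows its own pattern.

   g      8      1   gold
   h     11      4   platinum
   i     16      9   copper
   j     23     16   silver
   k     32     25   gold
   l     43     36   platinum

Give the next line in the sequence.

m  56  49  copper

For the letter, letters move forward 1 place in the alphabet: g, h, i, j, k, l → m.
Second component goes 8, 11, 16, 23, 32, 43 → 56 (differences are 3, 5, 7, … (increasing by 2 each time)).
Third component — perfect squares: 1², 2², 3², …: 1, 4, 9, 16, 25, 36 → 49.
For the metal, repeats gold → platinum → copper → silver: gold, platinum, copper, silver, gold, platinum → copper.
Putting it together: m  56  49  copper.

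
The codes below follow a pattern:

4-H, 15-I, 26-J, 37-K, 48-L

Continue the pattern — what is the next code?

First component — +11 each step: 4, 15, 26, 37, 48 → 59.
Letter: letters move forward 1 place in the alphabet; H, I, J, K, L → M.
So the next code is 59-M.

59-M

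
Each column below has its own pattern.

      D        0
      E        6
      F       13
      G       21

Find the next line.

H  30

Letter goes D, E, F, G → H (letters move forward 1 place in the alphabet).
Second component: 0, 6, 13, 21 → 30 (differences are 6, 7, 8, … (increasing by 1 each time)).
Combining the parts gives H  30.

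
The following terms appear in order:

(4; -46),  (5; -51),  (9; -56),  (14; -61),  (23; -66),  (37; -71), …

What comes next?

(60; -76)

First slot — each term is the sum of the two before it: 4, 5, 9, 14, 23, 37 → 60.
For the second slot, −5 each step: -46, -51, -56, -61, -66, -71 → -76.
Putting it together: (60; -76).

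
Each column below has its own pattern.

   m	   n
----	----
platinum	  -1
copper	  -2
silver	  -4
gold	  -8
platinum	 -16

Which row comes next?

Column m: repeats platinum → copper → silver → gold; platinum, copper, silver, gold, platinum → copper.
Column n — ×2 each step: -1, -2, -4, -8, -16 → -32.
Combining the parts gives copper  -32.

copper  -32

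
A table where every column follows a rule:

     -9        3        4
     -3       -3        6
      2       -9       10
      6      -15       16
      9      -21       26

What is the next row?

11  -27  42

First component goes -9, -3, 2, 6, 9 → 11 (differences are 6, 5, 4, … (decreasing by 1 each time)).
Second component: −6 each step; 3, -3, -9, -15, -21 → -27.
Third component — each term is the sum of the two before it: 4, 6, 10, 16, 26 → 42.
So the next row is 11  -27  42.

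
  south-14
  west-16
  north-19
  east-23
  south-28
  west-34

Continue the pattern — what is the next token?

north-41

Direction: repeats south → west → north → east, so south, west, north, east, south, west → north.
Second component goes 14, 16, 19, 23, 28, 34 → 41 (differences are 2, 3, 4, … (increasing by 1 each time)).
So the next token is north-41.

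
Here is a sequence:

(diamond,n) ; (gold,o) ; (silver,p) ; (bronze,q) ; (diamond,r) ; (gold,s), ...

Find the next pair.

(silver,t)

Rank: diamond, gold, silver, bronze, diamond, gold → silver (repeats diamond → gold → silver → bronze).
Letter goes n, o, p, q, r, s → t (letters move forward 1 place in the alphabet).
Combining the parts gives (silver,t).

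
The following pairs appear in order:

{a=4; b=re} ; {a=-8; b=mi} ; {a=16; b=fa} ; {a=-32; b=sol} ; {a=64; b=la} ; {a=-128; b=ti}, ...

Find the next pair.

A: ×(-2) each step, so 4, -8, 16, -32, 64, -128 → 256.
B: re, mi, fa, sol, la, ti → do (runs through the solfège scale do→ti).
Combining the parts gives {a=256; b=do}.

{a=256; b=do}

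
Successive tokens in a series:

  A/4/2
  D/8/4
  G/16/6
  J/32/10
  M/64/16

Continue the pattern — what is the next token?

Letter: letters move forward 3 places in the alphabet, so A, D, G, J, M → P.
Second component: ×2 each step, so 4, 8, 16, 32, 64 → 128.
Third component goes 2, 4, 6, 10, 16 → 26 (each term is the sum of the two before it).
Combining the parts gives P/128/26.

P/128/26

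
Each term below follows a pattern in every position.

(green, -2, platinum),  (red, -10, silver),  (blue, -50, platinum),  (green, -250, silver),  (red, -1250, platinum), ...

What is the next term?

Colour: green, red, blue, green, red → blue (repeats green → red → blue).
For the second entry, ×5 each step: -2, -10, -50, -250, -1250 → -6250.
For the metal, alternates platinum ↔ silver: platinum, silver, platinum, silver, platinum → silver.
Combining the parts gives (blue, -6250, silver).

(blue, -6250, silver)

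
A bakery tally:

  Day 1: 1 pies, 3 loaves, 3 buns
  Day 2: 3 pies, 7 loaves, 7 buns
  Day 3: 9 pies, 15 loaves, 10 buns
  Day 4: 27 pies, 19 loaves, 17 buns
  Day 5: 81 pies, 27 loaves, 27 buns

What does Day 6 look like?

243 pies, 31 loaves, 44 buns

For the pies, ×3 each step: 1, 3, 9, 27, 81 → 243.
Loaves: alternating steps +4, +8, +4, +8, …; 3, 7, 15, 19, 27 → 31.
Buns: each term is the sum of the two before it, so 3, 7, 10, 17, 27 → 44.
So the next line is 243 pies, 31 loaves, 44 buns.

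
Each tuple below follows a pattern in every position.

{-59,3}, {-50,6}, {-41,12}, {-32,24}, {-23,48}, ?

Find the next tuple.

First component: -59, -50, -41, -32, -23 → -14 (+9 each step).
Second component — ×2 each step: 3, 6, 12, 24, 48 → 96.
Putting it together: {-14,96}.

{-14,96}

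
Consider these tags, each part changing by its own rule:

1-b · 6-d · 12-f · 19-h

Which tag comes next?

27-j

First component: differences are 5, 6, 7, … (increasing by 1 each time), so 1, 6, 12, 19 → 27.
Letter: letters move forward 2 places in the alphabet, so b, d, f, h → j.
Putting it together: 27-j.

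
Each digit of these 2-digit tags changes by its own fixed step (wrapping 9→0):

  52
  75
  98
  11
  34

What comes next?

First digit: +2 each step, mod 10, so 5, 7, 9, 1, 3 → 5.
Second digit goes 2, 5, 8, 1, 4 → 7 (+3 each step, mod 10).
Putting it together: 57.

57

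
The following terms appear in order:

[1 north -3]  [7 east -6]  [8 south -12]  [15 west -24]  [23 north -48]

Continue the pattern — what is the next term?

First slot: each term is the sum of the two before it; 1, 7, 8, 15, 23 → 38.
Direction goes north, east, south, west, north → east (repeats north → east → south → west).
Third slot: ×2 each step, so -3, -6, -12, -24, -48 → -96.
Putting it together: [38 east -96].

[38 east -96]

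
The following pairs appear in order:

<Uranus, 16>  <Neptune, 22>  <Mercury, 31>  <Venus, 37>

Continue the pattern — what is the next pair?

<Earth, 46>

Planet: runs through the planets Mercury→Neptune; Uranus, Neptune, Mercury, Venus → Earth.
Second value — alternating steps +6, +9, +6, +9, …: 16, 22, 31, 37 → 46.
Combining the parts gives <Earth, 46>.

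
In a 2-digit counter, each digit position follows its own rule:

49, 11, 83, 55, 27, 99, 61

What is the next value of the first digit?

First digit: −3 each step, mod 10; 4, 1, 8, 5, 2, 9, 6 → 3.
Second digit: +2 each step, mod 10, so 9, 1, 3, 5, 7, 9, 1 → 3.

3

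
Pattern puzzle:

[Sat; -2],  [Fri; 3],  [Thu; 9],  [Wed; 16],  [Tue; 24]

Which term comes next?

Day: runs backward through the weekdays Mon→Sun, so Sat, Fri, Thu, Wed, Tue → Mon.
Second slot goes -2, 3, 9, 16, 24 → 33 (differences are 5, 6, 7, … (increasing by 1 each time)).
Combining the parts gives [Mon; 33].

[Mon; 33]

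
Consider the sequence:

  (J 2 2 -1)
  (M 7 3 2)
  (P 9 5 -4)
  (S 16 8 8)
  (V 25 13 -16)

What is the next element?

(Y 41 21 32)

Letter — letters move forward 3 places in the alphabet: J, M, P, S, V → Y.
Second slot: 2, 7, 9, 16, 25 → 41 (each term is the sum of the two before it).
Third slot goes 2, 3, 5, 8, 13 → 21 (each term is the sum of the two before it).
Fourth slot: -1, 2, -4, 8, -16 → 32 (×(-2) each step).
Putting it together: (Y 41 21 32).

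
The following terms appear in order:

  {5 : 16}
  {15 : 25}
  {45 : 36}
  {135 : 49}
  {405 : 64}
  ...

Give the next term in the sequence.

First component: 5, 15, 45, 135, 405 → 1215 (×3 each step).
Second component goes 16, 25, 36, 49, 64 → 81 (perfect squares: 4², 5², 6², …).
So the next term is {1215 : 81}.

{1215 : 81}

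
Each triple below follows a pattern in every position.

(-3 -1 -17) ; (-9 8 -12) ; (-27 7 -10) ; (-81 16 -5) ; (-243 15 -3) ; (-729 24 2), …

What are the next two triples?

First part goes -3, -9, -27, -81, -243, -729 → -2187 → -6561 (×3 each step).
Second part goes -1, 8, 7, 16, 15, 24 → 23 → 32 (alternating steps +9, −1, +9, −1, …).
Third part: alternating steps +5, +2, +5, +2, …, so -17, -12, -10, -5, -3, 2 → 4 → 9.
Putting the parts together: (-2187 23 4) and then (-6561 32 9).

(-2187 23 4), (-6561 32 9)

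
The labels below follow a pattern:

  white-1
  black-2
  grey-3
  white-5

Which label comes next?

black-8

Shade: repeats white → black → grey; white, black, grey, white → black.
Second component: 1, 2, 3, 5 → 8 (each term is the sum of the two before it).
Putting it together: black-8.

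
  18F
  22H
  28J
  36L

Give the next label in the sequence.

46N

First component: differences are 4, 6, 8, … (increasing by 2 each time); 18, 22, 28, 36 → 46.
Letter: letters move forward 2 places in the alphabet, so F, H, J, L → N.
So the next label is 46N.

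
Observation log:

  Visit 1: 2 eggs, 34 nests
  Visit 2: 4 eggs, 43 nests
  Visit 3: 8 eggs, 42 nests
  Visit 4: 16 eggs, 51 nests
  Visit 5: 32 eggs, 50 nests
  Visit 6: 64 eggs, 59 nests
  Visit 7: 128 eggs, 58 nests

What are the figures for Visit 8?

For the eggs, ×2 each step: 2, 4, 8, 16, 32, 64, 128 → 256.
Nests: 34, 43, 42, 51, 50, 59, 58 → 67 (alternating steps +9, −1, +9, −1, …).
Combining the parts gives 256 eggs, 67 nests.

256 eggs, 67 nests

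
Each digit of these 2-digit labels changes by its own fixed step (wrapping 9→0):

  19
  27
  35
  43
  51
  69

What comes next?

First digit: +1 each step, mod 10, so 1, 2, 3, 4, 5, 6 → 7.
Second digit: 9, 7, 5, 3, 1, 9 → 7 (−2 each step, mod 10).
So the next label is 77.

77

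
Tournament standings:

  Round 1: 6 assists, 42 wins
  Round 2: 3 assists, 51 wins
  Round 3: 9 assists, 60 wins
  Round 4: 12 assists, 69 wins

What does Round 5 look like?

Assists: 6, 3, 9, 12 → 21 (each term is the sum of the two before it).
For the wins, +9 each step: 42, 51, 60, 69 → 78.
So the next record is 21 assists, 78 wins.

21 assists, 78 wins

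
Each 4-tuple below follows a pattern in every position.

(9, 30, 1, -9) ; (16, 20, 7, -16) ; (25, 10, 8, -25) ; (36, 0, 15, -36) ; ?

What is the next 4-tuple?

First value — perfect squares: 3², 4², 5², …: 9, 16, 25, 36 → 49.
Second value: −10 each step, so 30, 20, 10, 0 → -10.
Third value: each term is the sum of the two before it, so 1, 7, 8, 15 → 23.
Fourth value: always the negative of the first value; -9, -16, -25, -36 → -49.
Putting it together: (49, -10, 23, -49).

(49, -10, 23, -49)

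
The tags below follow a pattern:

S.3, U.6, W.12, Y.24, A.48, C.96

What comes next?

Letter: S, U, W, Y, A, C → E (letters move forward 2 places in the alphabet, wrapping Z→A).
Second component — ×2 each step: 3, 6, 12, 24, 48, 96 → 192.
So the next tag is E.192.

E.192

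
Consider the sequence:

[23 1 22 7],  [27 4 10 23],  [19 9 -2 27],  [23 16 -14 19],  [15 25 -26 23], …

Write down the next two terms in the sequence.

First part: 23, 27, 19, 23, 15 → 19 → 11 (alternating steps +4, −8, +4, −8, …).
For the second part, perfect squares: 1², 2², 3², …: 1, 4, 9, 16, 25 → 36 → 49.
For the third part, −12 each step: 22, 10, -2, -14, -26 → -38 → -50.
Fourth part goes 7, 23, 27, 19, 23 → 15 → 19 (always the previous value of the first part).
Putting the parts together: [19 36 -38 15] and then [11 49 -50 19].

[19 36 -38 15], [11 49 -50 19]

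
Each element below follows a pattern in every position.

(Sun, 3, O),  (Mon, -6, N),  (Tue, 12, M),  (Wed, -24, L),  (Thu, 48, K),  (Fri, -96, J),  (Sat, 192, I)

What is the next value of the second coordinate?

Second coordinate — ×(-2) each step: 3, -6, 12, -24, 48, -96, 192 → -384.

-384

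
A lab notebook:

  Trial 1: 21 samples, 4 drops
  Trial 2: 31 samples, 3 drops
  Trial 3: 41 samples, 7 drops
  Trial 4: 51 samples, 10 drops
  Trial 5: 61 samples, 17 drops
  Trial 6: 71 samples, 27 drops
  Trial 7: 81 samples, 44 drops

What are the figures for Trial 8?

Samples: 21, 31, 41, 51, 61, 71, 81 → 91 (+10 each step).
Drops goes 4, 3, 7, 10, 17, 27, 44 → 71 (each term is the sum of the two before it).
Putting it together: 91 samples, 71 drops.

91 samples, 71 drops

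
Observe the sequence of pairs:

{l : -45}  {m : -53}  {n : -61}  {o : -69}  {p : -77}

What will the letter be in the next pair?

Letter: letters move forward 1 place in the alphabet; l, m, n, o, p → q.

q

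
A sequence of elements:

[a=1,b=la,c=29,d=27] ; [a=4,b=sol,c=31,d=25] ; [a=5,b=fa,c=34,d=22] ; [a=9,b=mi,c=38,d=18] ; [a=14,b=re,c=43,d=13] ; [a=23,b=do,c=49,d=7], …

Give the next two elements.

For the a, each term is the sum of the two before it: 1, 4, 5, 9, 14, 23 → 37 → 60.
For the b, runs backward through the solfège scale do→ti: la, sol, fa, mi, re, do → ti → la.
C: differences are 2, 3, 4, … (increasing by 1 each time), so 29, 31, 34, 38, 43, 49 → 56 → 64.
D: together with the c always sums to 56; 27, 25, 22, 18, 13, 7 → 0 → -8.
So the next two elements are [a=37,b=ti,c=56,d=0] and [a=60,b=la,c=64,d=-8].

[a=37,b=ti,c=56,d=0], [a=60,b=la,c=64,d=-8]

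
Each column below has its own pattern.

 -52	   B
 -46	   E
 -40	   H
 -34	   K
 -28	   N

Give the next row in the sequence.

-22  Q

First component: +6 each step; -52, -46, -40, -34, -28 → -22.
Letter goes B, E, H, K, N → Q (letters move forward 3 places in the alphabet).
Putting it together: -22  Q.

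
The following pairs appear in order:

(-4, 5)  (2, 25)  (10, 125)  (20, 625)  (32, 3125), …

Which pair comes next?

(46, 15625)

First slot: differences are 6, 8, 10, … (increasing by 2 each time), so -4, 2, 10, 20, 32 → 46.
Second slot: 5, 25, 125, 625, 3125 → 15625 (×5 each step).
Combining the parts gives (46, 15625).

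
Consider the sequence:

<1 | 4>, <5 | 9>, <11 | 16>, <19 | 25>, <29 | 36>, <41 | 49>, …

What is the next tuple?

First part: 1, 5, 11, 19, 29, 41 → 55 (differences are 4, 6, 8, … (increasing by 2 each time)).
For the second part, perfect squares: 2², 3², 4², …: 4, 9, 16, 25, 36, 49 → 64.
Combining the parts gives <55 | 64>.

<55 | 64>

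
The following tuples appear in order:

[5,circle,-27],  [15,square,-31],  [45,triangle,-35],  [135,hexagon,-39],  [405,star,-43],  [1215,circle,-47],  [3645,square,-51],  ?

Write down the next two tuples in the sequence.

[10935,triangle,-55], [32805,hexagon,-59]

First part: ×3 each step, so 5, 15, 45, 135, 405, 1215, 3645 → 10935 → 32805.
Shape goes circle, square, triangle, hexagon, star, circle, square → triangle → hexagon (repeats circle → square → triangle → hexagon → star).
Third part: -27, -31, -35, -39, -43, -47, -51 → -55 → -59 (−4 each step).
Putting the parts together: [10935,triangle,-55] and then [32805,hexagon,-59].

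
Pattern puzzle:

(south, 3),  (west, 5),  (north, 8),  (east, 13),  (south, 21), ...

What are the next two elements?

Direction: repeats south → west → north → east, so south, west, north, east, south → west → north.
Second component: each term is the sum of the two before it, so 3, 5, 8, 13, 21 → 34 → 55.
So the next two elements are (west, 34) and (north, 55).

(west, 34), (north, 55)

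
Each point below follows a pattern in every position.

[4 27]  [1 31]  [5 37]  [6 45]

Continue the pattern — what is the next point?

First entry goes 4, 1, 5, 6 → 11 (each term is the sum of the two before it).
Second entry: differences are 4, 6, 8, … (increasing by 2 each time), so 27, 31, 37, 45 → 55.
Combining the parts gives [11 55].

[11 55]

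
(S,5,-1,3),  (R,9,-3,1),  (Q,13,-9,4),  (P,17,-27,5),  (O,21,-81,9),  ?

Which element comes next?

(N,25,-243,14)

Letter: letters move back 1 place in the alphabet; S, R, Q, P, O → N.
Second part: +4 each step, so 5, 9, 13, 17, 21 → 25.
Third part: ×3 each step; -1, -3, -9, -27, -81 → -243.
Fourth part: 3, 1, 4, 5, 9 → 14 (each term is the sum of the two before it).
Putting it together: (N,25,-243,14).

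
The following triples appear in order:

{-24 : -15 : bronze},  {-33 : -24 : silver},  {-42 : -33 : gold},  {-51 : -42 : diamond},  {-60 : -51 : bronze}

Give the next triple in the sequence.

{-69 : -60 : silver}

First entry: −9 each step; -24, -33, -42, -51, -60 → -69.
Second entry — always 9 more than the first entry: -15, -24, -33, -42, -51 → -60.
Rank goes bronze, silver, gold, diamond, bronze → silver (repeats bronze → silver → gold → diamond).
So the next triple is {-69 : -60 : silver}.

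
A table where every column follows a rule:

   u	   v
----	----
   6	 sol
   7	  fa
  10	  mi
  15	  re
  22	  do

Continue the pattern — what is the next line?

31  ti

Column u: differences are 1, 3, 5, … (increasing by 2 each time); 6, 7, 10, 15, 22 → 31.
Column v: runs backward through the solfège scale do→ti, so sol, fa, mi, re, do → ti.
Combining the parts gives 31  ti.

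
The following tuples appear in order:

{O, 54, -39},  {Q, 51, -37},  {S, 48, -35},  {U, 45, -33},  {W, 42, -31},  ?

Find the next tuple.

{Y, 39, -29}

Letter goes O, Q, S, U, W → Y (letters move forward 2 places in the alphabet).
Second entry: −3 each step, so 54, 51, 48, 45, 42 → 39.
Third entry: +2 each step, so -39, -37, -35, -33, -31 → -29.
Combining the parts gives {Y, 39, -29}.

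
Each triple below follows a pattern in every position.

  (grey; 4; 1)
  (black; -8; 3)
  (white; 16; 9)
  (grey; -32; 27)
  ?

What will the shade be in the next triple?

black

Shade: grey, black, white, grey → black (repeats grey → black → white).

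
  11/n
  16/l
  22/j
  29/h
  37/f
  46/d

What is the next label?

First component goes 11, 16, 22, 29, 37, 46 → 56 (differences are 5, 6, 7, … (increasing by 1 each time)).
Letter: letters move back 2 places in the alphabet; n, l, j, h, f, d → b.
So the next label is 56/b.

56/b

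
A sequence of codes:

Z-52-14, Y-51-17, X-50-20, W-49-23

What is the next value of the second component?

Letter — letters move back 1 place in the alphabet: Z, Y, X, W → V.
Second component: −1 each step; 52, 51, 50, 49 → 48.
Third component: +3 each step; 14, 17, 20, 23 → 26.

48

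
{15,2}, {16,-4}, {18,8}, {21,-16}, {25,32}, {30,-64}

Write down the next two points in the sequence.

First part: 15, 16, 18, 21, 25, 30 → 36 → 43 (differences are 1, 2, 3, … (increasing by 1 each time)).
Second part: ×(-2) each step, so 2, -4, 8, -16, 32, -64 → 128 → -256.
So the next two points are {36,128} and {43,-256}.

{36,128}, {43,-256}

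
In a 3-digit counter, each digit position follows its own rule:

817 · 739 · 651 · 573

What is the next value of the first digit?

First digit: −1 each step, mod 10; 8, 7, 6, 5 → 4.
Second digit: +2 each step, mod 10, so 1, 3, 5, 7 → 9.
Third digit — +2 each step, mod 10: 7, 9, 1, 3 → 5.

4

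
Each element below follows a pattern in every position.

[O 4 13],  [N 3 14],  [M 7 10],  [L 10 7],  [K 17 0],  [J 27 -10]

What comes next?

Letter: letters move back 1 place in the alphabet; O, N, M, L, K, J → I.
Second value — each term is the sum of the two before it: 4, 3, 7, 10, 17, 27 → 44.
Third value: together with the second value always sums to 17, so 13, 14, 10, 7, 0, -10 → -27.
So the next element is [I 44 -27].

[I 44 -27]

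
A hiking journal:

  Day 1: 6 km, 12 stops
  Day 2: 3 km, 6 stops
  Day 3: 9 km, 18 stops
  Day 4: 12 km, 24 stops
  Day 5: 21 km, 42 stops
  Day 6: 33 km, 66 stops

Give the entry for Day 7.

Km: 6, 3, 9, 12, 21, 33 → 54 (each term is the sum of the two before it).
Stops — always 2 × the km: 12, 6, 18, 24, 42, 66 → 108.
So the next line is 54 km, 108 stops.

54 km, 108 stops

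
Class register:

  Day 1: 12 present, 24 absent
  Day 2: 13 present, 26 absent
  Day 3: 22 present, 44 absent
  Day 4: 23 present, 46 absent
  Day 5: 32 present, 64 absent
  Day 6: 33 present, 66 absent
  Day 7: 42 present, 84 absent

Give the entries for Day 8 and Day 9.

43 present, 86 absent; 52 present, 104 absent

For the present, alternating steps +1, +9, +1, +9, …: 12, 13, 22, 23, 32, 33, 42 → 43 → 52.
Absent — always 2 × the present: 24, 26, 44, 46, 64, 66, 84 → 86 → 104.
Putting the parts together: 43 present, 86 absent and then 52 present, 104 absent.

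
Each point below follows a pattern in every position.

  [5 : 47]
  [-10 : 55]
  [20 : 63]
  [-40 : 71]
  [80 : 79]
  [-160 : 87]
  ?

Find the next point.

First coordinate: 5, -10, 20, -40, 80, -160 → 320 (×(-2) each step).
Second coordinate goes 47, 55, 63, 71, 79, 87 → 95 (+8 each step).
So the next point is [320 : 95].

[320 : 95]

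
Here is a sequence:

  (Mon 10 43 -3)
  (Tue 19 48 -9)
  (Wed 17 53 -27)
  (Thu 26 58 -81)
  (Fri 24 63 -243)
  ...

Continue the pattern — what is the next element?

Day: runs through the weekdays Mon→Sun; Mon, Tue, Wed, Thu, Fri → Sat.
Second coordinate: alternating steps +9, −2, +9, −2, …, so 10, 19, 17, 26, 24 → 33.
Third coordinate: 43, 48, 53, 58, 63 → 68 (+5 each step).
For the fourth coordinate, ×3 each step: -3, -9, -27, -81, -243 → -729.
So the next element is (Sat 33 68 -729).

(Sat 33 68 -729)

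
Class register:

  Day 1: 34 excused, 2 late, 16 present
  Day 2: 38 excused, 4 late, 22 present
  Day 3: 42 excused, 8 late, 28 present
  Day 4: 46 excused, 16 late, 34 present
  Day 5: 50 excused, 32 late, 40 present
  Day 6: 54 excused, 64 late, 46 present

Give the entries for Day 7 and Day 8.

Excused: 34, 38, 42, 46, 50, 54 → 58 → 62 (+4 each step).
Late: ×2 each step, so 2, 4, 8, 16, 32, 64 → 128 → 256.
Present: +6 each step; 16, 22, 28, 34, 40, 46 → 52 → 58.
Putting the parts together: 58 excused, 128 late, 52 present and then 62 excused, 256 late, 58 present.

58 excused, 128 late, 52 present; 62 excused, 256 late, 58 present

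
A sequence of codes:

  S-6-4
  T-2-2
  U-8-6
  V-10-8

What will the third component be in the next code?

14

Third component: each term is the sum of the two before it; 4, 2, 6, 8 → 14.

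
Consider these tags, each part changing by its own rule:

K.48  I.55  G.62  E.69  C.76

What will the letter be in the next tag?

Letter: K, I, G, E, C → A (letters move back 2 places in the alphabet).
Second component: 48, 55, 62, 69, 76 → 83 (+7 each step).

A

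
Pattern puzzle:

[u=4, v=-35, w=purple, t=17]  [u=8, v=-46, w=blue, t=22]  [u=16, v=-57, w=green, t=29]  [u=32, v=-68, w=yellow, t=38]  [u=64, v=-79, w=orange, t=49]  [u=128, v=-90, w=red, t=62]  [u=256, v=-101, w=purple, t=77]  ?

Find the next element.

[u=512, v=-112, w=blue, t=94]

U: ×2 each step, so 4, 8, 16, 32, 64, 128, 256 → 512.
V — −11 each step: -35, -46, -57, -68, -79, -90, -101 → -112.
W: repeats purple → blue → green → yellow → orange → red, so purple, blue, green, yellow, orange, red, purple → blue.
For the t, differences are 5, 7, 9, … (increasing by 2 each time): 17, 22, 29, 38, 49, 62, 77 → 94.
So the next element is [u=512, v=-112, w=blue, t=94].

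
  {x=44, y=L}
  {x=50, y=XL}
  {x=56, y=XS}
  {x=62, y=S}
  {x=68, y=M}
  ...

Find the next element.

X: +6 each step, so 44, 50, 56, 62, 68 → 74.
Y: runs through clothing sizes XS→XL, so L, XL, XS, S, M → L.
Putting it together: {x=74, y=L}.

{x=74, y=L}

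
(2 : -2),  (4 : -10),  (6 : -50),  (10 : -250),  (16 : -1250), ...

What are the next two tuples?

(26 : -6250), (42 : -31250)

First slot: each term is the sum of the two before it; 2, 4, 6, 10, 16 → 26 → 42.
Second slot: -2, -10, -50, -250, -1250 → -6250 → -31250 (×5 each step).
So the next two tuples are (26 : -6250) and (42 : -31250).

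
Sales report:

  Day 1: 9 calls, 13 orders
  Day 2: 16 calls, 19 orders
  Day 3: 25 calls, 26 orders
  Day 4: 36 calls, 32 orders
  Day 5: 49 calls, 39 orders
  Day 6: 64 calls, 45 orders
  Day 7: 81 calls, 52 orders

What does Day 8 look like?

100 calls, 58 orders

Calls goes 9, 16, 25, 36, 49, 64, 81 → 100 (perfect squares: 3², 4², 5², …).
For the orders, alternating steps +6, +7, +6, +7, …: 13, 19, 26, 32, 39, 45, 52 → 58.
Combining the parts gives 100 calls, 58 orders.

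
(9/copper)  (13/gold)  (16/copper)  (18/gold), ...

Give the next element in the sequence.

(19/copper)

First slot — differences are 4, 3, 2, … (decreasing by 1 each time): 9, 13, 16, 18 → 19.
Metal — alternates copper ↔ gold: copper, gold, copper, gold → copper.
Putting it together: (19/copper).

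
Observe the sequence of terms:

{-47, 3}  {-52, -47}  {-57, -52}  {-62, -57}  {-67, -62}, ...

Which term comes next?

For the first component, −5 each step: -47, -52, -57, -62, -67 → -72.
Second component: always the previous value of the first component, so 3, -47, -52, -57, -62 → -67.
Combining the parts gives {-72, -67}.

{-72, -67}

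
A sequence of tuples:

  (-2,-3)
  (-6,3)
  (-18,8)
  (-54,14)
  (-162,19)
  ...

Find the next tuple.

(-486,25)

First component: ×3 each step, so -2, -6, -18, -54, -162 → -486.
Second component: alternating steps +6, +5, +6, +5, …; -3, 3, 8, 14, 19 → 25.
So the next tuple is (-486,25).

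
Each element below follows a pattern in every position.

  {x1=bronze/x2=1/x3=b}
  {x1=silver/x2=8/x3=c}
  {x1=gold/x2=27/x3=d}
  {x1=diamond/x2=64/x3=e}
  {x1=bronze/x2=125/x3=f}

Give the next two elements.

{x1=silver/x2=216/x3=g}, {x1=gold/x2=343/x3=h}

X1 — repeats bronze → silver → gold → diamond: bronze, silver, gold, diamond, bronze → silver → gold.
For the x2, perfect cubes: 1³, 2³, 3³, …: 1, 8, 27, 64, 125 → 216 → 343.
X3: letters move forward 1 place in the alphabet; b, c, d, e, f → g → h.
So the next two elements are {x1=silver/x2=216/x3=g} and {x1=gold/x2=343/x3=h}.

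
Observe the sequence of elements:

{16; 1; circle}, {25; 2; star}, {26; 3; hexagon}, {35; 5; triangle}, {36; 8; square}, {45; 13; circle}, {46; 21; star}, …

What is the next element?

First part: alternating steps +9, +1, +9, +1, …; 16, 25, 26, 35, 36, 45, 46 → 55.
Second part goes 1, 2, 3, 5, 8, 13, 21 → 34 (each term is the sum of the two before it).
Shape: circle, star, hexagon, triangle, square, circle, star → hexagon (repeats circle → star → hexagon → triangle → square).
So the next element is {55; 34; hexagon}.

{55; 34; hexagon}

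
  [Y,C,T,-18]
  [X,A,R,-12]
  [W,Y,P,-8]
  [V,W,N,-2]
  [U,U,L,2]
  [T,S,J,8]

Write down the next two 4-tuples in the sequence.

First letter — letters move back 1 place in the alphabet: Y, X, W, V, U, T → S → R.
Second letter: letters move back 2 places in the alphabet, wrapping A→Z; C, A, Y, W, U, S → Q → O.
Third letter: T, R, P, N, L, J → H → F (letters move back 2 places in the alphabet).
Fourth component — alternating steps +6, +4, +6, +4, …: -18, -12, -8, -2, 2, 8 → 12 → 18.
Putting the parts together: [S,Q,H,12] and then [R,O,F,18].

[S,Q,H,12], [R,O,F,18]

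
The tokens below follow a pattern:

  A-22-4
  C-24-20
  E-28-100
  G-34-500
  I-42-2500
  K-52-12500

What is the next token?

M-64-62500

Letter: A, C, E, G, I, K → M (letters move forward 2 places in the alphabet).
Second component goes 22, 24, 28, 34, 42, 52 → 64 (differences are 2, 4, 6, … (increasing by 2 each time)).
Third component — ×5 each step: 4, 20, 100, 500, 2500, 12500 → 62500.
Putting it together: M-64-62500.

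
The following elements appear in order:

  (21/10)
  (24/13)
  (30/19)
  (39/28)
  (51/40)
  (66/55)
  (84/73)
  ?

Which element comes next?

For the first part, differences are 3, 6, 9, … (increasing by 3 each time): 21, 24, 30, 39, 51, 66, 84 → 105.
Second part: always 11 less than the first part; 10, 13, 19, 28, 40, 55, 73 → 94.
Combining the parts gives (105/94).

(105/94)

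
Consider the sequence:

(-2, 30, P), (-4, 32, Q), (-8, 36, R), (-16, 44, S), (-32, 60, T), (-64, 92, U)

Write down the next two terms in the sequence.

(-128, 156, V), (-256, 284, W)

For the first value, ×2 each step: -2, -4, -8, -16, -32, -64 → -128 → -256.
Second value — together with the first value always sums to 28: 30, 32, 36, 44, 60, 92 → 156 → 284.
Letter: P, Q, R, S, T, U → V → W (letters move forward 1 place in the alphabet).
Putting the parts together: (-128, 156, V) and then (-256, 284, W).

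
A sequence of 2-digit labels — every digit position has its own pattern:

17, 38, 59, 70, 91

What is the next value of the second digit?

Second digit: +1 each step, mod 10, so 7, 8, 9, 0, 1 → 2.

2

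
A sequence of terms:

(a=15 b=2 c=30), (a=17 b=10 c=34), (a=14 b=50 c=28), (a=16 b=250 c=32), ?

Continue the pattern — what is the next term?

(a=13 b=1250 c=26)

A — alternating steps +2, −3, +2, −3, …: 15, 17, 14, 16 → 13.
B: ×5 each step, so 2, 10, 50, 250 → 1250.
C: always 2 × the a, so 30, 34, 28, 32 → 26.
Combining the parts gives (a=13 b=1250 c=26).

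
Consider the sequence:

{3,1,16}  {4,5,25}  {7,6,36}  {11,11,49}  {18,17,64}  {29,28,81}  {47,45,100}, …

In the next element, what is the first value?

For the first value, each term is the sum of the two before it: 3, 4, 7, 11, 18, 29, 47 → 76.

76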